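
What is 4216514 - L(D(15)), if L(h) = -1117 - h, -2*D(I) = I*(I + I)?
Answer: 4217406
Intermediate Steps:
D(I) = -I² (D(I) = -I*(I + I)/2 = -I*2*I/2 = -I²)
4216514 - L(D(15)) = 4216514 - (-1117 - (-1)*15²) = 4216514 - (-1117 - (-1)*225) = 4216514 - (-1117 - 1*(-225)) = 4216514 - (-1117 + 225) = 4216514 - 1*(-892) = 4216514 + 892 = 4217406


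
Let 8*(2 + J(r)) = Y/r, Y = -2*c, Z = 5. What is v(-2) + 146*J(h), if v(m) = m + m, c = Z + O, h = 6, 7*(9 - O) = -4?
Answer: -5385/14 ≈ -384.64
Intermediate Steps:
O = 67/7 (O = 9 - 1/7*(-4) = 9 + 4/7 = 67/7 ≈ 9.5714)
c = 102/7 (c = 5 + 67/7 = 102/7 ≈ 14.571)
v(m) = 2*m
Y = -204/7 (Y = -2*102/7 = -204/7 ≈ -29.143)
J(r) = -2 - 51/(14*r) (J(r) = -2 + (-204/(7*r))/8 = -2 - 51/(14*r))
v(-2) + 146*J(h) = 2*(-2) + 146*(-2 - 51/14/6) = -4 + 146*(-2 - 51/14*1/6) = -4 + 146*(-2 - 17/28) = -4 + 146*(-73/28) = -4 - 5329/14 = -5385/14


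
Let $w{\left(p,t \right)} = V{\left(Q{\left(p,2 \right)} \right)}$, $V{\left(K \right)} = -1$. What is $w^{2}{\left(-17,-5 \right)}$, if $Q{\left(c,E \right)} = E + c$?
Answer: $1$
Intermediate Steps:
$w{\left(p,t \right)} = -1$
$w^{2}{\left(-17,-5 \right)} = \left(-1\right)^{2} = 1$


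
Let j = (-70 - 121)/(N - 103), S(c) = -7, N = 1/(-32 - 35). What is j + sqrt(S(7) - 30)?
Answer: 12797/6902 + I*sqrt(37) ≈ 1.8541 + 6.0828*I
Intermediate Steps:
N = -1/67 (N = 1/(-67) = -1/67 ≈ -0.014925)
j = 12797/6902 (j = (-70 - 121)/(-1/67 - 103) = -191/(-6902/67) = -191*(-67/6902) = 12797/6902 ≈ 1.8541)
j + sqrt(S(7) - 30) = 12797/6902 + sqrt(-7 - 30) = 12797/6902 + sqrt(-37) = 12797/6902 + I*sqrt(37)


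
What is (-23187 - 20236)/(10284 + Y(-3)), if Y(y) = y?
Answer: -43423/10281 ≈ -4.2236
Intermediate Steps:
(-23187 - 20236)/(10284 + Y(-3)) = (-23187 - 20236)/(10284 - 3) = -43423/10281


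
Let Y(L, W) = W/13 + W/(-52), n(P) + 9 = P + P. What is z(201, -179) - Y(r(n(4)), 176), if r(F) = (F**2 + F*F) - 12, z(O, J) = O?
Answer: 2481/13 ≈ 190.85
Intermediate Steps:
n(P) = -9 + 2*P (n(P) = -9 + (P + P) = -9 + 2*P)
r(F) = -12 + 2*F**2 (r(F) = (F**2 + F**2) - 12 = 2*F**2 - 12 = -12 + 2*F**2)
Y(L, W) = 3*W/52 (Y(L, W) = W*(1/13) + W*(-1/52) = W/13 - W/52 = 3*W/52)
z(201, -179) - Y(r(n(4)), 176) = 201 - 3*176/52 = 201 - 1*132/13 = 201 - 132/13 = 2481/13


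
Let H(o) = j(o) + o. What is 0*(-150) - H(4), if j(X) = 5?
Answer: -9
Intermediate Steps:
H(o) = 5 + o
0*(-150) - H(4) = 0*(-150) - (5 + 4) = 0 - 1*9 = 0 - 9 = -9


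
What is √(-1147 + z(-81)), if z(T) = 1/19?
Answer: 4*I*√25878/19 ≈ 33.867*I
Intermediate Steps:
z(T) = 1/19
√(-1147 + z(-81)) = √(-1147 + 1/19) = √(-21792/19) = 4*I*√25878/19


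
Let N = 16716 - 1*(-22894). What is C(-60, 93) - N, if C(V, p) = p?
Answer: -39517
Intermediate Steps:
N = 39610 (N = 16716 + 22894 = 39610)
C(-60, 93) - N = 93 - 1*39610 = 93 - 39610 = -39517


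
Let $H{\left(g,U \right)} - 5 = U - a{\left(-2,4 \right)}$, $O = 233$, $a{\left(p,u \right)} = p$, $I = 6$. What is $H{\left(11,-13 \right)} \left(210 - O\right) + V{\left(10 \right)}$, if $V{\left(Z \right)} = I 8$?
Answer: $186$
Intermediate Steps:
$V{\left(Z \right)} = 48$ ($V{\left(Z \right)} = 6 \cdot 8 = 48$)
$H{\left(g,U \right)} = 7 + U$ ($H{\left(g,U \right)} = 5 + \left(U - -2\right) = 5 + \left(U + 2\right) = 5 + \left(2 + U\right) = 7 + U$)
$H{\left(11,-13 \right)} \left(210 - O\right) + V{\left(10 \right)} = \left(7 - 13\right) \left(210 - 233\right) + 48 = - 6 \left(210 - 233\right) + 48 = \left(-6\right) \left(-23\right) + 48 = 138 + 48 = 186$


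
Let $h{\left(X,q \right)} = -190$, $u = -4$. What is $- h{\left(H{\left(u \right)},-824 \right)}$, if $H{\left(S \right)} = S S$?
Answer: $190$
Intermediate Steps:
$H{\left(S \right)} = S^{2}$
$- h{\left(H{\left(u \right)},-824 \right)} = \left(-1\right) \left(-190\right) = 190$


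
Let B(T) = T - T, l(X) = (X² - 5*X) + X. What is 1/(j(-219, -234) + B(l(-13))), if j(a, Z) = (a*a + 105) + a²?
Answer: 1/96027 ≈ 1.0414e-5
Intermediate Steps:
l(X) = X² - 4*X
B(T) = 0
j(a, Z) = 105 + 2*a² (j(a, Z) = (a² + 105) + a² = (105 + a²) + a² = 105 + 2*a²)
1/(j(-219, -234) + B(l(-13))) = 1/((105 + 2*(-219)²) + 0) = 1/((105 + 2*47961) + 0) = 1/((105 + 95922) + 0) = 1/(96027 + 0) = 1/96027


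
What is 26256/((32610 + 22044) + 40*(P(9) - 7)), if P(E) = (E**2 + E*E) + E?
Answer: 13128/30607 ≈ 0.42892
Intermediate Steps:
P(E) = E + 2*E**2 (P(E) = (E**2 + E**2) + E = 2*E**2 + E = E + 2*E**2)
26256/((32610 + 22044) + 40*(P(9) - 7)) = 26256/((32610 + 22044) + 40*(9*(1 + 2*9) - 7)) = 26256/(54654 + 40*(9*(1 + 18) - 7)) = 26256/(54654 + 40*(9*19 - 7)) = 26256/(54654 + 40*(171 - 7)) = 26256/(54654 + 40*164) = 26256/(54654 + 6560) = 26256/61214 = 26256*(1/61214) = 13128/30607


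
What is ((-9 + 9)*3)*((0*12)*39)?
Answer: 0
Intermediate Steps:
((-9 + 9)*3)*((0*12)*39) = (0*3)*(0*39) = 0*0 = 0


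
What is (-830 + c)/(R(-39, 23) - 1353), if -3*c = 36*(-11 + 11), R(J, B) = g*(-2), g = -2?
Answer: 830/1349 ≈ 0.61527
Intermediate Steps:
R(J, B) = 4 (R(J, B) = -2*(-2) = 4)
c = 0 (c = -12*(-11 + 11) = -12*0 = -1/3*0 = 0)
(-830 + c)/(R(-39, 23) - 1353) = (-830 + 0)/(4 - 1353) = -830/(-1349) = -830*(-1/1349) = 830/1349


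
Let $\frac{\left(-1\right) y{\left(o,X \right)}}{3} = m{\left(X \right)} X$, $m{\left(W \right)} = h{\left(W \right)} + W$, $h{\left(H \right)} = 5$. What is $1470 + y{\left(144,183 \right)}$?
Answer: $-101742$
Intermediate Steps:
$m{\left(W \right)} = 5 + W$
$y{\left(o,X \right)} = - 3 X \left(5 + X\right)$ ($y{\left(o,X \right)} = - 3 \left(5 + X\right) X = - 3 X \left(5 + X\right)$)
$1470 + y{\left(144,183 \right)} = 1470 - 549 \left(5 + 183\right) = 1470 - 549 \cdot 188 = 1470 - 103212 = -101742$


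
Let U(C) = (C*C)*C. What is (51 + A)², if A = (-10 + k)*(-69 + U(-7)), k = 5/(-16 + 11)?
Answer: 21003889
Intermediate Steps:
U(C) = C³ (U(C) = C²*C = C³)
k = -1 (k = 5/(-5) = -⅕*5 = -1)
A = 4532 (A = (-10 - 1)*(-69 + (-7)³) = -11*(-69 - 343) = -11*(-412) = 4532)
(51 + A)² = (51 + 4532)² = 4583² = 21003889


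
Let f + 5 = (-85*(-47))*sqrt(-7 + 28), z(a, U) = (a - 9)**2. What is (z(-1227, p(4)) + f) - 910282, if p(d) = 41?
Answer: 617409 + 3995*sqrt(21) ≈ 6.3572e+5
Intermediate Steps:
z(a, U) = (-9 + a)**2
f = -5 + 3995*sqrt(21) (f = -5 + (-85*(-47))*sqrt(-7 + 28) = -5 + 3995*sqrt(21) ≈ 18302.)
(z(-1227, p(4)) + f) - 910282 = ((-9 - 1227)**2 + (-5 + 3995*sqrt(21))) - 910282 = ((-1236)**2 + (-5 + 3995*sqrt(21))) - 910282 = (1527696 + (-5 + 3995*sqrt(21))) - 910282 = (1527691 + 3995*sqrt(21)) - 910282 = 617409 + 3995*sqrt(21)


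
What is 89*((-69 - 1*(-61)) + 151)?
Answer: 12727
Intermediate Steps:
89*((-69 - 1*(-61)) + 151) = 89*((-69 + 61) + 151) = 89*(-8 + 151) = 89*143 = 12727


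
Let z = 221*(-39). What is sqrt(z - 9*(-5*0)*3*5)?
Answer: 13*I*sqrt(51) ≈ 92.839*I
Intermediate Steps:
z = -8619
sqrt(z - 9*(-5*0)*3*5) = sqrt(-8619 - 9*(-5*0)*3*5) = sqrt(-8619 - 0*3*5) = sqrt(-8619 - 9*0*5) = sqrt(-8619 + 0*5) = sqrt(-8619 + 0) = sqrt(-8619) = 13*I*sqrt(51)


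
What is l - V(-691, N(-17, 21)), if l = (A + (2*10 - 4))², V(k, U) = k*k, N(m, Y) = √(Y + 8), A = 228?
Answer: -417945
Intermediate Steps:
N(m, Y) = √(8 + Y)
V(k, U) = k²
l = 59536 (l = (228 + (2*10 - 4))² = (228 + (20 - 4))² = (228 + 16)² = 244² = 59536)
l - V(-691, N(-17, 21)) = 59536 - 1*(-691)² = 59536 - 1*477481 = 59536 - 477481 = -417945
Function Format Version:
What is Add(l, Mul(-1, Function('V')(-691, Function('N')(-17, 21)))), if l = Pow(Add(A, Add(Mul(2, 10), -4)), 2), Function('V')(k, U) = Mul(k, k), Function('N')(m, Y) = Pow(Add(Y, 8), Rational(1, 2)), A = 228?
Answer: -417945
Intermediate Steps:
Function('N')(m, Y) = Pow(Add(8, Y), Rational(1, 2))
Function('V')(k, U) = Pow(k, 2)
l = 59536 (l = Pow(Add(228, Add(Mul(2, 10), -4)), 2) = Pow(Add(228, Add(20, -4)), 2) = Pow(Add(228, 16), 2) = Pow(244, 2) = 59536)
Add(l, Mul(-1, Function('V')(-691, Function('N')(-17, 21)))) = Add(59536, Mul(-1, Pow(-691, 2))) = Add(59536, Mul(-1, 477481)) = Add(59536, -477481) = -417945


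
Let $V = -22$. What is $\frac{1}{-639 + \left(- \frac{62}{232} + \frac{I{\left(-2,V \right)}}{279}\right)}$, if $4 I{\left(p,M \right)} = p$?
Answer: $- \frac{32364}{20689303} \approx -0.0015643$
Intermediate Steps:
$I{\left(p,M \right)} = \frac{p}{4}$
$\frac{1}{-639 + \left(- \frac{62}{232} + \frac{I{\left(-2,V \right)}}{279}\right)} = \frac{1}{-639 - \left(\frac{31}{116} - \frac{\frac{1}{4} \left(-2\right)}{279}\right)} = \frac{1}{-639 - \frac{8707}{32364}} = \frac{1}{- \frac{20689303}{32364}} = - \frac{32364}{20689303}$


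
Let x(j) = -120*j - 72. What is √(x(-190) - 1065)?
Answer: 3*√2407 ≈ 147.18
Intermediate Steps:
x(j) = -72 - 120*j
√(x(-190) - 1065) = √((-72 - 120*(-190)) - 1065) = √((-72 + 22800) - 1065) = √(22728 - 1065) = √21663 = 3*√2407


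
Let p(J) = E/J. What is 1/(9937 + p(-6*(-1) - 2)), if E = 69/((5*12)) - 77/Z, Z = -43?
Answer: 3440/34185809 ≈ 0.00010063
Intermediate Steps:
E = 2529/860 (E = 69/((5*12)) - 77/(-43) = 69/60 - 77*(-1/43) = 69*(1/60) + 77/43 = 23/20 + 77/43 = 2529/860 ≈ 2.9407)
p(J) = 2529/(860*J)
1/(9937 + p(-6*(-1) - 2)) = 1/(9937 + 2529/(860*(-6*(-1) - 2))) = 1/(9937 + 2529/(860*(6 - 2))) = 1/(9937 + (2529/860)/4) = 1/(9937 + (2529/860)*(1/4)) = 1/(9937 + 2529/3440) = 1/(34185809/3440) = 3440/34185809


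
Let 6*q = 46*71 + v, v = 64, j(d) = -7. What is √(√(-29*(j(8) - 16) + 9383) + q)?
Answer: √(555 + 5*√402) ≈ 25.598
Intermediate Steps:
q = 555 (q = (46*71 + 64)/6 = (3266 + 64)/6 = (⅙)*3330 = 555)
√(√(-29*(j(8) - 16) + 9383) + q) = √(√(-29*(-7 - 16) + 9383) + 555) = √(√(-29*(-23) + 9383) + 555) = √(√(667 + 9383) + 555) = √(√10050 + 555) = √(5*√402 + 555) = √(555 + 5*√402)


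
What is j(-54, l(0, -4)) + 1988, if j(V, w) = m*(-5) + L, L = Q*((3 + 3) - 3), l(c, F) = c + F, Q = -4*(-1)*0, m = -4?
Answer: 2008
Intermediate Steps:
Q = 0 (Q = 4*0 = 0)
l(c, F) = F + c
L = 0 (L = 0*((3 + 3) - 3) = 0*(6 - 3) = 0*3 = 0)
j(V, w) = 20 (j(V, w) = -4*(-5) + 0 = 20 + 0 = 20)
j(-54, l(0, -4)) + 1988 = 20 + 1988 = 2008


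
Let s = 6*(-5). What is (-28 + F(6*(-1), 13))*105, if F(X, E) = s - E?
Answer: -7455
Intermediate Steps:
s = -30
F(X, E) = -30 - E
(-28 + F(6*(-1), 13))*105 = (-28 + (-30 - 1*13))*105 = (-28 + (-30 - 13))*105 = (-28 - 43)*105 = -71*105 = -7455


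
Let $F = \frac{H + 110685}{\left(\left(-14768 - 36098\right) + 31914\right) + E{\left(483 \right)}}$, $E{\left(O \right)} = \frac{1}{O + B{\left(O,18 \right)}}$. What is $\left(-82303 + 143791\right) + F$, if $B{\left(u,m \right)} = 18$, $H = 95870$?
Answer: $\frac{583722063033}{9494951} \approx 61477.0$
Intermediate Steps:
$E{\left(O \right)} = \frac{1}{18 + O}$ ($E{\left(O \right)} = \frac{1}{O + 18} = \frac{1}{18 + O}$)
$F = - \frac{103484055}{9494951}$ ($F = \frac{95870 + 110685}{\left(\left(-14768 - 36098\right) + 31914\right) + \frac{1}{18 + 483}} = \frac{206555}{\left(-50866 + 31914\right) + \frac{1}{501}} = \frac{206555}{-18952 + \frac{1}{501}} = \frac{206555}{- \frac{9494951}{501}} = 206555 \left(- \frac{501}{9494951}\right) = - \frac{103484055}{9494951} \approx -10.899$)
$\left(-82303 + 143791\right) + F = \left(-82303 + 143791\right) - \frac{103484055}{9494951} = 61488 - \frac{103484055}{9494951} = \frac{583722063033}{9494951}$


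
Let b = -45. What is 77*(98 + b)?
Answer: 4081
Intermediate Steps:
77*(98 + b) = 77*(98 - 45) = 77*53 = 4081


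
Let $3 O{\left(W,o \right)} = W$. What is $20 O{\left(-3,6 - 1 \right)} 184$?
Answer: $-3680$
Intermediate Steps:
$O{\left(W,o \right)} = \frac{W}{3}$
$20 O{\left(-3,6 - 1 \right)} 184 = 20 \cdot \frac{1}{3} \left(-3\right) 184 = 20 \left(-1\right) 184 = \left(-20\right) 184 = -3680$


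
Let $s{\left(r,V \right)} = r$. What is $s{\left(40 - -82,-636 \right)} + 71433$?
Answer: $71555$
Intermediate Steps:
$s{\left(40 - -82,-636 \right)} + 71433 = \left(40 - -82\right) + 71433 = \left(40 + 82\right) + 71433 = 122 + 71433 = 71555$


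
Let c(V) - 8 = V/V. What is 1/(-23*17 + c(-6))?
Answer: -1/382 ≈ -0.0026178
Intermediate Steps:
c(V) = 9 (c(V) = 8 + V/V = 8 + 1 = 9)
1/(-23*17 + c(-6)) = 1/(-23*17 + 9) = 1/(-391 + 9) = 1/(-382) = -1/382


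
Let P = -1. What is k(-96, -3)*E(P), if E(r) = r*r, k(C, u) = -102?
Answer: -102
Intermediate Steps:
E(r) = r²
k(-96, -3)*E(P) = -102*(-1)² = -102*1 = -102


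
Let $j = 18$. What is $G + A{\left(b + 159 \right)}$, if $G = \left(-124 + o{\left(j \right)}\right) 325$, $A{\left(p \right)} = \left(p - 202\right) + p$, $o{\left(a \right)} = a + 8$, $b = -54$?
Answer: $-31842$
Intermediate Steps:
$o{\left(a \right)} = 8 + a$
$A{\left(p \right)} = -202 + 2 p$ ($A{\left(p \right)} = \left(-202 + p\right) + p = -202 + 2 p$)
$G = -31850$ ($G = \left(-124 + \left(8 + 18\right)\right) 325 = \left(-124 + 26\right) 325 = \left(-98\right) 325 = -31850$)
$G + A{\left(b + 159 \right)} = -31850 - \left(202 - 2 \left(-54 + 159\right)\right) = -31850 + \left(-202 + 2 \cdot 105\right) = -31850 + \left(-202 + 210\right) = -31850 + 8 = -31842$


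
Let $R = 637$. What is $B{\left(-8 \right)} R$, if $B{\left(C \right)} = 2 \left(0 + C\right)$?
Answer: $-10192$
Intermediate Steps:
$B{\left(C \right)} = 2 C$
$B{\left(-8 \right)} R = 2 \left(-8\right) 637 = \left(-16\right) 637 = -10192$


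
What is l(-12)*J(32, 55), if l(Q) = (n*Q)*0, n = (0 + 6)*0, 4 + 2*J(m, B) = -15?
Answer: 0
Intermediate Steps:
J(m, B) = -19/2 (J(m, B) = -2 + (½)*(-15) = -2 - 15/2 = -19/2)
n = 0 (n = 6*0 = 0)
l(Q) = 0 (l(Q) = (0*Q)*0 = 0*0 = 0)
l(-12)*J(32, 55) = 0*(-19/2) = 0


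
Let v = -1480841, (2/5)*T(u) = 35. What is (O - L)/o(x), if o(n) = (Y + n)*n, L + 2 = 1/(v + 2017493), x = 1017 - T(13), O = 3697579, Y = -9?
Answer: 1984314238811/459162000297 ≈ 4.3216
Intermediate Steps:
T(u) = 175/2 (T(u) = (5/2)*35 = 175/2)
x = 1859/2 (x = 1017 - 1*175/2 = 1017 - 175/2 = 1859/2 ≈ 929.50)
L = -1073303/536652 (L = -2 + 1/(-1480841 + 2017493) = -2 + 1/536652 = -1073303/536652 ≈ -2.0000)
o(n) = n*(-9 + n) (o(n) = (-9 + n)*n = n*(-9 + n))
(O - L)/o(x) = (3697579 - 1*(-1073303/536652))/((1859*(-9 + 1859/2)/2)) = (3697579 + 1073303/536652)/(((1859/2)*(1841/2))) = 1984314238811/(536652*(3422419/4)) = (1984314238811/536652)*(4/3422419) = 1984314238811/459162000297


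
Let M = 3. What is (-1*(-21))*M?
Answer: 63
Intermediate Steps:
(-1*(-21))*M = -1*(-21)*3 = 21*3 = 63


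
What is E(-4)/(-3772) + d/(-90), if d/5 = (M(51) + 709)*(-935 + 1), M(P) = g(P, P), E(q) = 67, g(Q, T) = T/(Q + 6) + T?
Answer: 8488780337/215004 ≈ 39482.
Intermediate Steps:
g(Q, T) = T + T/(6 + Q) (g(Q, T) = T/(6 + Q) + T = T + T/(6 + Q))
M(P) = P*(7 + P)/(6 + P)
d = -67514190/19 (d = 5*((51*(7 + 51)/(6 + 51) + 709)*(-935 + 1)) = 5*((51*58/57 + 709)*(-934)) = 5*((51*(1/57)*58 + 709)*(-934)) = 5*((986/19 + 709)*(-934)) = 5*((14457/19)*(-934)) = 5*(-13502838/19) = -67514190/19 ≈ -3.5534e+6)
E(-4)/(-3772) + d/(-90) = 67/(-3772) - 67514190/19/(-90) = 67*(-1/3772) - 67514190/19*(-1/90) = -67/3772 + 2250473/57 = 8488780337/215004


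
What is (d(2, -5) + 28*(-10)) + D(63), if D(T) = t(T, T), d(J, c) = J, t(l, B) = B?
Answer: -215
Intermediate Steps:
D(T) = T
(d(2, -5) + 28*(-10)) + D(63) = (2 + 28*(-10)) + 63 = (2 - 280) + 63 = -278 + 63 = -215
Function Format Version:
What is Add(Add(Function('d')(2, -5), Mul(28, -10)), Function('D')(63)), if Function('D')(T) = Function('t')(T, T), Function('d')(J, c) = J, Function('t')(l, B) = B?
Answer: -215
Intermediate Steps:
Function('D')(T) = T
Add(Add(Function('d')(2, -5), Mul(28, -10)), Function('D')(63)) = Add(Add(2, Mul(28, -10)), 63) = Add(Add(2, -280), 63) = Add(-278, 63) = -215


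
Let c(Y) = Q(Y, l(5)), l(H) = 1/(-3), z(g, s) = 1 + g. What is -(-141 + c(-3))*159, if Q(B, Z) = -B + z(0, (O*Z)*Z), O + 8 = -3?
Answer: 21783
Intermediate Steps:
O = -11 (O = -8 - 3 = -11)
l(H) = -⅓
Q(B, Z) = 1 - B (Q(B, Z) = -B + (1 + 0) = -B + 1 = 1 - B)
c(Y) = 1 - Y
-(-141 + c(-3))*159 = -(-141 + (1 - 1*(-3)))*159 = -(-141 + (1 + 3))*159 = -(-141 + 4)*159 = -(-137)*159 = -1*(-21783) = 21783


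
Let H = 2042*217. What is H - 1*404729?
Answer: 38385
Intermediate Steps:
H = 443114
H - 1*404729 = 443114 - 1*404729 = 443114 - 404729 = 38385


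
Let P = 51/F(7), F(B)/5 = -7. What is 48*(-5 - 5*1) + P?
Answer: -16851/35 ≈ -481.46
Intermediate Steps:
F(B) = -35 (F(B) = 5*(-7) = -35)
P = -51/35 (P = 51/(-35) = 51*(-1/35) = -51/35 ≈ -1.4571)
48*(-5 - 5*1) + P = 48*(-5 - 5*1) - 51/35 = 48*(-5 - 5) - 51/35 = 48*(-10) - 51/35 = -480 - 51/35 = -16851/35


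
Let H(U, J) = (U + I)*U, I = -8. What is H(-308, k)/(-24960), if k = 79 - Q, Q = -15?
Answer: -6083/1560 ≈ -3.8994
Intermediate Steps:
k = 94 (k = 79 - 1*(-15) = 79 + 15 = 94)
H(U, J) = U*(-8 + U) (H(U, J) = (U - 8)*U = (-8 + U)*U = U*(-8 + U))
H(-308, k)/(-24960) = -308*(-8 - 308)/(-24960) = -308*(-316)*(-1/24960) = 97328*(-1/24960) = -6083/1560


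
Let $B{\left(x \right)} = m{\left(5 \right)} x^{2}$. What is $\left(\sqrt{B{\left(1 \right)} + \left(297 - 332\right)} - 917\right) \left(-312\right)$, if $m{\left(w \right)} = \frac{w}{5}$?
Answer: $286104 - 312 i \sqrt{34} \approx 2.861 \cdot 10^{5} - 1819.3 i$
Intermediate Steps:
$m{\left(w \right)} = \frac{w}{5}$
$B{\left(x \right)} = x^{2}$ ($B{\left(x \right)} = \frac{1}{5} \cdot 5 x^{2} = 1 x^{2} = x^{2}$)
$\left(\sqrt{B{\left(1 \right)} + \left(297 - 332\right)} - 917\right) \left(-312\right) = \left(\sqrt{1^{2} + \left(297 - 332\right)} - 917\right) \left(-312\right) = \left(\sqrt{1 + \left(297 - 332\right)} - 917\right) \left(-312\right) = \left(\sqrt{1 - 35} - 917\right) \left(-312\right) = \left(\sqrt{-34} - 917\right) \left(-312\right) = \left(i \sqrt{34} - 917\right) \left(-312\right) = \left(-917 + i \sqrt{34}\right) \left(-312\right) = 286104 - 312 i \sqrt{34}$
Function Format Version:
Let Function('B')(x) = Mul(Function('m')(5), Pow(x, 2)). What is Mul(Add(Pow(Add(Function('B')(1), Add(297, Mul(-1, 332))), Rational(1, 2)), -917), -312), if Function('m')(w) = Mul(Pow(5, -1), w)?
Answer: Add(286104, Mul(-312, I, Pow(34, Rational(1, 2)))) ≈ Add(2.8610e+5, Mul(-1819.3, I))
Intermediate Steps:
Function('m')(w) = Mul(Rational(1, 5), w)
Function('B')(x) = Pow(x, 2) (Function('B')(x) = Mul(Mul(Rational(1, 5), 5), Pow(x, 2)) = Mul(1, Pow(x, 2)) = Pow(x, 2))
Mul(Add(Pow(Add(Function('B')(1), Add(297, Mul(-1, 332))), Rational(1, 2)), -917), -312) = Mul(Add(Pow(Add(Pow(1, 2), Add(297, Mul(-1, 332))), Rational(1, 2)), -917), -312) = Mul(Add(Pow(Add(1, Add(297, -332)), Rational(1, 2)), -917), -312) = Mul(Add(Pow(Add(1, -35), Rational(1, 2)), -917), -312) = Mul(Add(Pow(-34, Rational(1, 2)), -917), -312) = Mul(Add(Mul(I, Pow(34, Rational(1, 2))), -917), -312) = Mul(Add(-917, Mul(I, Pow(34, Rational(1, 2)))), -312) = Add(286104, Mul(-312, I, Pow(34, Rational(1, 2))))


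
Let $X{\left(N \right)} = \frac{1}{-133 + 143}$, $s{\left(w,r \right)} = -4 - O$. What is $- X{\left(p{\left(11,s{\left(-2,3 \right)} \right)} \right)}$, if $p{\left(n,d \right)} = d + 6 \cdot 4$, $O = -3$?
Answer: $- \frac{1}{10} \approx -0.1$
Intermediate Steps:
$s{\left(w,r \right)} = -1$ ($s{\left(w,r \right)} = -4 - -3 = -4 + 3 = -1$)
$p{\left(n,d \right)} = 24 + d$ ($p{\left(n,d \right)} = d + 24 = 24 + d$)
$X{\left(N \right)} = \frac{1}{10}$
$- X{\left(p{\left(11,s{\left(-2,3 \right)} \right)} \right)} = \left(-1\right) \frac{1}{10} = - \frac{1}{10}$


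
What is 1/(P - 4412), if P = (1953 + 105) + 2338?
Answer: -1/16 ≈ -0.062500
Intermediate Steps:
P = 4396 (P = 2058 + 2338 = 4396)
1/(P - 4412) = 1/(4396 - 4412) = 1/(-16) = -1/16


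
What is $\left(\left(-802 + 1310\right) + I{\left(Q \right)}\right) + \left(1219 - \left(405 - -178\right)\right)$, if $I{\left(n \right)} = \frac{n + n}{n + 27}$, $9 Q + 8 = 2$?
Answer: $\frac{90372}{79} \approx 1143.9$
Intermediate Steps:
$Q = - \frac{2}{3}$ ($Q = - \frac{8}{9} + \frac{1}{9} \cdot 2 = - \frac{8}{9} + \frac{2}{9} = - \frac{2}{3} \approx -0.66667$)
$I{\left(n \right)} = \frac{2 n}{27 + n}$
$\left(\left(-802 + 1310\right) + I{\left(Q \right)}\right) + \left(1219 - \left(405 - -178\right)\right) = \left(\left(-802 + 1310\right) + 2 \left(- \frac{2}{3}\right) \frac{1}{27 - \frac{2}{3}}\right) + \left(1219 - \left(405 - -178\right)\right) = \left(508 + 2 \left(- \frac{2}{3}\right) \frac{1}{\frac{79}{3}}\right) + \left(1219 - \left(405 + 178\right)\right) = \left(508 + 2 \left(- \frac{2}{3}\right) \frac{3}{79}\right) + \left(1219 - 583\right) = \left(508 - \frac{4}{79}\right) + \left(1219 - 583\right) = \frac{40128}{79} + 636 = \frac{90372}{79}$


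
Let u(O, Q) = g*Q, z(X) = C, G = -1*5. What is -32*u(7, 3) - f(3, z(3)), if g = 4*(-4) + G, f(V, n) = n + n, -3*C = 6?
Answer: 2020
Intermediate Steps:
G = -5
C = -2 (C = -⅓*6 = -2)
z(X) = -2
f(V, n) = 2*n
g = -21 (g = 4*(-4) - 5 = -16 - 5 = -21)
u(O, Q) = -21*Q
-32*u(7, 3) - f(3, z(3)) = -(-672)*3 - 2*(-2) = -32*(-63) - 1*(-4) = 2016 + 4 = 2020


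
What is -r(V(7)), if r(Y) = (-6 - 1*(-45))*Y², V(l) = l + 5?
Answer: -5616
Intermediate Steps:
V(l) = 5 + l
r(Y) = 39*Y² (r(Y) = (-6 + 45)*Y² = 39*Y²)
-r(V(7)) = -39*(5 + 7)² = -39*12² = -39*144 = -1*5616 = -5616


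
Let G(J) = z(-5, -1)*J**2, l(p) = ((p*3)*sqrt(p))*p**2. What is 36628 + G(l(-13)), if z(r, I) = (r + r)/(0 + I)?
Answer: -5647329902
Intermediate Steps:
z(r, I) = 2*r/I (z(r, I) = (2*r)/I = 2*r/I)
l(p) = 3*p**(7/2) (l(p) = ((3*p)*sqrt(p))*p**2 = (3*p**(3/2))*p**2 = 3*p**(7/2))
G(J) = 10*J**2 (G(J) = (2*(-5)/(-1))*J**2 = (2*(-5)*(-1))*J**2 = 10*J**2)
36628 + G(l(-13)) = 36628 + 10*(3*(-13)**(7/2))**2 = 36628 + 10*(3*(-2197*I*sqrt(13)))**2 = 36628 + 10*(-6591*I*sqrt(13))**2 = 36628 + 10*(-564736653) = 36628 - 5647366530 = -5647329902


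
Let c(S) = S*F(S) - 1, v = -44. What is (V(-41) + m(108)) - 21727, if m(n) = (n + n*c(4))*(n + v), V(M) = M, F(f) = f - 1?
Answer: 61176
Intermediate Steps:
F(f) = -1 + f
c(S) = -1 + S*(-1 + S) (c(S) = S*(-1 + S) - 1 = -1 + S*(-1 + S))
m(n) = 12*n*(-44 + n) (m(n) = (n + n*(-1 + 4*(-1 + 4)))*(n - 44) = (n + n*(-1 + 4*3))*(-44 + n) = (n + n*(-1 + 12))*(-44 + n) = (n + n*11)*(-44 + n) = (n + 11*n)*(-44 + n) = (12*n)*(-44 + n) = 12*n*(-44 + n))
(V(-41) + m(108)) - 21727 = (-41 + 12*108*(-44 + 108)) - 21727 = (-41 + 12*108*64) - 21727 = (-41 + 82944) - 21727 = 82903 - 21727 = 61176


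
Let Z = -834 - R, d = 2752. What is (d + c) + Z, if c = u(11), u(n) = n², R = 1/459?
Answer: 935900/459 ≈ 2039.0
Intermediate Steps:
R = 1/459 ≈ 0.0021787
Z = -382807/459 (Z = -834 - 1*1/459 = -834 - 1/459 = -382807/459 ≈ -834.00)
c = 121 (c = 11² = 121)
(d + c) + Z = (2752 + 121) - 382807/459 = 2873 - 382807/459 = 935900/459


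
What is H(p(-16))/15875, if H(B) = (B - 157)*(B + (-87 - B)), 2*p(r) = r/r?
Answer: 27231/31750 ≈ 0.85767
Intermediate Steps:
p(r) = 1/2 (p(r) = (r/r)/2 = (1/2)*1 = 1/2)
H(B) = 13659 - 87*B (H(B) = (-157 + B)*(-87) = 13659 - 87*B)
H(p(-16))/15875 = (13659 - 87*1/2)/15875 = (13659 - 87/2)*(1/15875) = (27231/2)*(1/15875) = 27231/31750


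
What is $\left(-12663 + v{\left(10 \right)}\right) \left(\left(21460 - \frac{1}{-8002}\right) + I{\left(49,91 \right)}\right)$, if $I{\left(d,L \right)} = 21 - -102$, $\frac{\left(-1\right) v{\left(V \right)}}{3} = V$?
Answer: $- \frac{2192172070731}{8002} \approx -2.7395 \cdot 10^{8}$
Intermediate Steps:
$v{\left(V \right)} = - 3 V$
$I{\left(d,L \right)} = 123$ ($I{\left(d,L \right)} = 21 + 102 = 123$)
$\left(-12663 + v{\left(10 \right)}\right) \left(\left(21460 - \frac{1}{-8002}\right) + I{\left(49,91 \right)}\right) = \left(-12663 - 30\right) \left(\left(21460 - \frac{1}{-8002}\right) + 123\right) = \left(-12663 - 30\right) \left(\left(21460 - - \frac{1}{8002}\right) + 123\right) = - 12693 \left(\left(21460 + \frac{1}{8002}\right) + 123\right) = - 12693 \left(\frac{171722921}{8002} + 123\right) = \left(-12693\right) \frac{172707167}{8002} = - \frac{2192172070731}{8002}$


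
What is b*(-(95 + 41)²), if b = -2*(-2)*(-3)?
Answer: 221952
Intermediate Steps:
b = -12 (b = 4*(-3) = -12)
b*(-(95 + 41)²) = -(-12)*(95 + 41)² = -(-12)*136² = -(-12)*18496 = -12*(-18496) = 221952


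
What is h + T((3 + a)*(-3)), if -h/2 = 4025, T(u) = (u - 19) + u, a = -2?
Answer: -8075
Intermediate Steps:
T(u) = -19 + 2*u (T(u) = (-19 + u) + u = -19 + 2*u)
h = -8050 (h = -2*4025 = -8050)
h + T((3 + a)*(-3)) = -8050 + (-19 + 2*((3 - 2)*(-3))) = -8050 + (-19 + 2*(1*(-3))) = -8050 + (-19 + 2*(-3)) = -8050 + (-19 - 6) = -8050 - 25 = -8075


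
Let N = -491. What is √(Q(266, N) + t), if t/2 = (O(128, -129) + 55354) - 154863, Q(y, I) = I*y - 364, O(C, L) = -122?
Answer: 2*I*√82558 ≈ 574.66*I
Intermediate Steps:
Q(y, I) = -364 + I*y
t = -199262 (t = 2*((-122 + 55354) - 154863) = 2*(55232 - 154863) = 2*(-99631) = -199262)
√(Q(266, N) + t) = √((-364 - 491*266) - 199262) = √((-364 - 130606) - 199262) = √(-130970 - 199262) = √(-330232) = 2*I*√82558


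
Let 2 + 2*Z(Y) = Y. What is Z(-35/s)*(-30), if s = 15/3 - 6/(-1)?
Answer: 855/11 ≈ 77.727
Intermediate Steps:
s = 11 (s = 15*(⅓) - 6*(-1) = 5 + 6 = 11)
Z(Y) = -1 + Y/2
Z(-35/s)*(-30) = (-1 + (-35/11)/2)*(-30) = (-1 + (-35*1/11)/2)*(-30) = (-1 + (½)*(-35/11))*(-30) = (-1 - 35/22)*(-30) = -57/22*(-30) = 855/11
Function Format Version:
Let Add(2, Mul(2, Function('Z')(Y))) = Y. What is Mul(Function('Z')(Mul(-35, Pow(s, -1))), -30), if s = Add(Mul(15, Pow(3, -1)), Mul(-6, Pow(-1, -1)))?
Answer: Rational(855, 11) ≈ 77.727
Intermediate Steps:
s = 11 (s = Add(Mul(15, Rational(1, 3)), Mul(-6, -1)) = Add(5, 6) = 11)
Function('Z')(Y) = Add(-1, Mul(Rational(1, 2), Y))
Mul(Function('Z')(Mul(-35, Pow(s, -1))), -30) = Mul(Add(-1, Mul(Rational(1, 2), Mul(-35, Pow(11, -1)))), -30) = Mul(Add(-1, Mul(Rational(1, 2), Mul(-35, Rational(1, 11)))), -30) = Mul(Add(-1, Mul(Rational(1, 2), Rational(-35, 11))), -30) = Mul(Add(-1, Rational(-35, 22)), -30) = Mul(Rational(-57, 22), -30) = Rational(855, 11)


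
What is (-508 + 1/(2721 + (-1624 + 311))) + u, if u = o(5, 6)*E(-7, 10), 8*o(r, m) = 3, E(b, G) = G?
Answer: -709983/1408 ≈ -504.25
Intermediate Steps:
o(r, m) = 3/8 (o(r, m) = (⅛)*3 = 3/8)
u = 15/4 (u = (3/8)*10 = 15/4 ≈ 3.7500)
(-508 + 1/(2721 + (-1624 + 311))) + u = (-508 + 1/(2721 + (-1624 + 311))) + 15/4 = (-508 + 1/(2721 - 1313)) + 15/4 = (-508 + 1/1408) + 15/4 = -715263/1408 + 15/4 = -709983/1408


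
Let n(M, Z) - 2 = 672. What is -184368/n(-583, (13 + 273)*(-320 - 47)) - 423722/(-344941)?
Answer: -31655246830/116245117 ≈ -272.31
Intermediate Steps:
n(M, Z) = 674 (n(M, Z) = 2 + 672 = 674)
-184368/n(-583, (13 + 273)*(-320 - 47)) - 423722/(-344941) = -184368/674 - 423722/(-344941) = -184368*1/674 - 423722*(-1/344941) = -92184/337 + 423722/344941 = -31655246830/116245117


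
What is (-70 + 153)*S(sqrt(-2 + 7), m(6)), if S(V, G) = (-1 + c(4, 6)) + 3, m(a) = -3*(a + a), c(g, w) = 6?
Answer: 664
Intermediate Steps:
m(a) = -6*a
S(V, G) = 8 (S(V, G) = (-1 + 6) + 3 = 5 + 3 = 8)
(-70 + 153)*S(sqrt(-2 + 7), m(6)) = (-70 + 153)*8 = 83*8 = 664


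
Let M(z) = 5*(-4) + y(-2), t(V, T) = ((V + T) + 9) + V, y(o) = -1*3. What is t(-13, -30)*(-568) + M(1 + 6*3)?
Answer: 26673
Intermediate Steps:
y(o) = -3
t(V, T) = 9 + T + 2*V (t(V, T) = ((T + V) + 9) + V = (9 + T + V) + V = 9 + T + 2*V)
M(z) = -23 (M(z) = 5*(-4) - 3 = -20 - 3 = -23)
t(-13, -30)*(-568) + M(1 + 6*3) = (9 - 30 + 2*(-13))*(-568) - 23 = (9 - 30 - 26)*(-568) - 23 = -47*(-568) - 23 = 26696 - 23 = 26673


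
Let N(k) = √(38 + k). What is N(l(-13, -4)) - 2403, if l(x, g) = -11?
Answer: -2403 + 3*√3 ≈ -2397.8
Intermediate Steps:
N(l(-13, -4)) - 2403 = √(38 - 11) - 2403 = √27 - 2403 = 3*√3 - 2403 = -2403 + 3*√3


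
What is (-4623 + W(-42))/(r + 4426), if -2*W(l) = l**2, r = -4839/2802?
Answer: -5141670/4132271 ≈ -1.2443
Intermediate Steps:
r = -1613/934 (r = -4839*1/2802 = -1613/934 ≈ -1.7270)
W(l) = -l**2/2
(-4623 + W(-42))/(r + 4426) = (-4623 - 1/2*(-42)**2)/(-1613/934 + 4426) = (-4623 - 1/2*1764)/(4132271/934) = (-4623 - 882)*(934/4132271) = -5505*934/4132271 = -5141670/4132271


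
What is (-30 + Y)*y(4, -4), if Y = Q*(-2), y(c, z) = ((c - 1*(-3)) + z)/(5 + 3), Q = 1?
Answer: -12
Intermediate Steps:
y(c, z) = 3/8 + c/8 + z/8 (y(c, z) = ((c + 3) + z)/8 = ((3 + c) + z)*(⅛) = (3 + c + z)*(⅛) = 3/8 + c/8 + z/8)
Y = -2 (Y = 1*(-2) = -2)
(-30 + Y)*y(4, -4) = (-30 - 2)*(3/8 + (⅛)*4 + (⅛)*(-4)) = -32*(3/8 + ½ - ½) = -32*3/8 = -12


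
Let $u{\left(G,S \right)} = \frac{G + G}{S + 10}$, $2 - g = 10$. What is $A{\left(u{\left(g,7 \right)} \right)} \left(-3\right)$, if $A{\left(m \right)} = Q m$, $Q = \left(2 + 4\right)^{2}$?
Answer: $\frac{1728}{17} \approx 101.65$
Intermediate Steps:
$Q = 36$ ($Q = 6^{2} = 36$)
$g = -8$ ($g = 2 - 10 = -8$)
$u{\left(G,S \right)} = \frac{2 G}{10 + S}$
$A{\left(m \right)} = 36 m$
$A{\left(u{\left(g,7 \right)} \right)} \left(-3\right) = 36 \cdot 2 \left(-8\right) \frac{1}{10 + 7} \left(-3\right) = 36 \cdot 2 \left(-8\right) \frac{1}{17} \left(-3\right) = 36 \left(- \frac{16}{17}\right) \left(-3\right) = \left(- \frac{576}{17}\right) \left(-3\right) = \frac{1728}{17}$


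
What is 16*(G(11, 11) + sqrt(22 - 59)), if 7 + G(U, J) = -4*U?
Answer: -816 + 16*I*sqrt(37) ≈ -816.0 + 97.324*I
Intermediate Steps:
G(U, J) = -7 - 4*U
16*(G(11, 11) + sqrt(22 - 59)) = 16*((-7 - 4*11) + sqrt(22 - 59)) = 16*((-7 - 44) + sqrt(-37)) = 16*(-51 + I*sqrt(37)) = -816 + 16*I*sqrt(37)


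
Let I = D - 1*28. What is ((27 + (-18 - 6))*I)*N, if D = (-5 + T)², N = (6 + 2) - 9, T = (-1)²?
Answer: 36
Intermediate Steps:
T = 1
N = -1 (N = 8 - 9 = -1)
D = 16 (D = (-5 + 1)² = (-4)² = 16)
I = -12 (I = 16 - 1*28 = 16 - 28 = -12)
((27 + (-18 - 6))*I)*N = ((27 + (-18 - 6))*(-12))*(-1) = ((27 - 24)*(-12))*(-1) = (3*(-12))*(-1) = -36*(-1) = 36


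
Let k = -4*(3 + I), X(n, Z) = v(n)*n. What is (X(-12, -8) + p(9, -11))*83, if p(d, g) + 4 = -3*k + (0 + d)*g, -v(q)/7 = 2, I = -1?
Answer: 7387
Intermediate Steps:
v(q) = -14 (v(q) = -7*2 = -14)
X(n, Z) = -14*n
k = -8 (k = -4*(3 - 1) = -4*2 = -8)
p(d, g) = 20 + d*g (p(d, g) = -4 + (-3*(-8) + (0 + d)*g) = -4 + (24 + d*g) = 20 + d*g)
(X(-12, -8) + p(9, -11))*83 = (-14*(-12) + (20 + 9*(-11)))*83 = (168 + (20 - 99))*83 = (168 - 79)*83 = 89*83 = 7387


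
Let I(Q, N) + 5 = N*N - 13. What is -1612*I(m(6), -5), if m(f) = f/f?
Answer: -11284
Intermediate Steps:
m(f) = 1
I(Q, N) = -18 + N² (I(Q, N) = -5 + (N*N - 13) = -5 + (N² - 13) = -5 + (-13 + N²) = -18 + N²)
-1612*I(m(6), -5) = -1612*(-18 + (-5)²) = -1612*(-18 + 25) = -1612*7 = -11284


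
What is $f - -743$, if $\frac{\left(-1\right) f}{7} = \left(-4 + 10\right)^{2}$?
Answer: $491$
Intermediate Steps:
$f = -252$ ($f = - 7 \left(-4 + 10\right)^{2} = - 7 \cdot 6^{2} = \left(-7\right) 36 = -252$)
$f - -743 = -252 - -743 = -252 + 743 = 491$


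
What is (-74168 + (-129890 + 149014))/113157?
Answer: -556/1143 ≈ -0.48644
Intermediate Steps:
(-74168 + (-129890 + 149014))/113157 = (-74168 + 19124)*(1/113157) = -55044*1/113157 = -556/1143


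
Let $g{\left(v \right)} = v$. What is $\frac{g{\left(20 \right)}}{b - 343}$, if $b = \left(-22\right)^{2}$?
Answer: $\frac{20}{141} \approx 0.14184$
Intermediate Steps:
$b = 484$
$\frac{g{\left(20 \right)}}{b - 343} = \frac{20}{484 - 343} = \frac{20}{141}$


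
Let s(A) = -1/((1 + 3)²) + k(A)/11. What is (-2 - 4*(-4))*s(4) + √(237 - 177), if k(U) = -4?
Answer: -525/88 + 2*√15 ≈ 1.7801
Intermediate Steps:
s(A) = -75/176 (s(A) = -1/((1 + 3)²) - 4/11 = -1/(4²) - 4*1/11 = -1/16 - 4/11 = -75/176)
(-2 - 4*(-4))*s(4) + √(237 - 177) = (-2 - 4*(-4))*(-75/176) + √(237 - 177) = (-2 + 16)*(-75/176) + √60 = 14*(-75/176) + 2*√15 = -525/88 + 2*√15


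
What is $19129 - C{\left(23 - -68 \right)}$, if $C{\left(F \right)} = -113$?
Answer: $19242$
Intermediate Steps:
$19129 - C{\left(23 - -68 \right)} = 19129 - -113 = 19129 + 113 = 19242$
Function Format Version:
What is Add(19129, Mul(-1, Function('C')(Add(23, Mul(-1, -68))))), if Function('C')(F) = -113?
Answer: 19242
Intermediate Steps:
Add(19129, Mul(-1, Function('C')(Add(23, Mul(-1, -68))))) = Add(19129, Mul(-1, -113)) = Add(19129, 113) = 19242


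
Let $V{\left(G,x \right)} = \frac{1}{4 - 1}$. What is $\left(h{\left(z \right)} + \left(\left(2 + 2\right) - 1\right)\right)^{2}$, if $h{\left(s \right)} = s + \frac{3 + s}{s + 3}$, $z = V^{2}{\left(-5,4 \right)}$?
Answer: $\frac{1369}{81} \approx 16.901$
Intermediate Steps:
$V{\left(G,x \right)} = \frac{1}{3}$
$z = \frac{1}{9}$ ($z = \left(\frac{1}{3}\right)^{2} = \frac{1}{9} \approx 0.11111$)
$h{\left(s \right)} = 1 + s$ ($h{\left(s \right)} = s + \frac{3 + s}{3 + s} = s + 1 = 1 + s$)
$\left(h{\left(z \right)} + \left(\left(2 + 2\right) - 1\right)\right)^{2} = \left(\left(1 + \frac{1}{9}\right) + \left(\left(2 + 2\right) - 1\right)\right)^{2} = \left(\frac{10}{9} + \left(4 - 1\right)\right)^{2} = \left(\frac{10}{9} + 3\right)^{2} = \left(\frac{37}{9}\right)^{2} = \frac{1369}{81}$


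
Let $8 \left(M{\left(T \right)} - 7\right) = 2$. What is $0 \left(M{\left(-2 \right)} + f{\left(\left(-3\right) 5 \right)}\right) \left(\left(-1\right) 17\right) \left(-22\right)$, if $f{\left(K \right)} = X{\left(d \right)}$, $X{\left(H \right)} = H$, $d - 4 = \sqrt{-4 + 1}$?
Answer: $0$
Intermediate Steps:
$d = 4 + i \sqrt{3}$ ($d = 4 + \sqrt{-4 + 1} = 4 + \sqrt{-3} = 4 + i \sqrt{3} \approx 4.0 + 1.732 i$)
$M{\left(T \right)} = \frac{29}{4}$ ($M{\left(T \right)} = 7 + \frac{1}{8} \cdot 2 = 7 + \frac{1}{4} = \frac{29}{4}$)
$f{\left(K \right)} = 4 + i \sqrt{3}$
$0 \left(M{\left(-2 \right)} + f{\left(\left(-3\right) 5 \right)}\right) \left(\left(-1\right) 17\right) \left(-22\right) = 0 \left(\frac{29}{4} + \left(4 + i \sqrt{3}\right)\right) \left(\left(-1\right) 17\right) \left(-22\right) = 0 \left(\frac{45}{4} + i \sqrt{3}\right) \left(-17\right) \left(-22\right) = 0 \left(-17\right) \left(-22\right) = 0 \left(-22\right) = 0$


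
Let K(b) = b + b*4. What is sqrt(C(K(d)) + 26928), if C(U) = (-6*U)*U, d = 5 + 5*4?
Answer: I*sqrt(66822) ≈ 258.5*I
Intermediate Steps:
d = 25 (d = 5 + 20 = 25)
K(b) = 5*b (K(b) = b + 4*b = 5*b)
C(U) = -6*U**2
sqrt(C(K(d)) + 26928) = sqrt(-6*(5*25)**2 + 26928) = sqrt(-6*125**2 + 26928) = sqrt(-6*15625 + 26928) = sqrt(-93750 + 26928) = sqrt(-66822) = I*sqrt(66822)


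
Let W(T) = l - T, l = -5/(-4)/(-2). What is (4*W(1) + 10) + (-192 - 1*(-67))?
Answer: -243/2 ≈ -121.50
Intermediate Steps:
l = -5/8 (l = -5*(-¼)*(-½) = (5/4)*(-½) = -5/8 ≈ -0.62500)
W(T) = -5/8 - T
(4*W(1) + 10) + (-192 - 1*(-67)) = (4*(-5/8 - 1*1) + 10) + (-192 - 1*(-67)) = (4*(-5/8 - 1) + 10) + (-192 + 67) = (4*(-13/8) + 10) - 125 = (-13/2 + 10) - 125 = 7/2 - 125 = -243/2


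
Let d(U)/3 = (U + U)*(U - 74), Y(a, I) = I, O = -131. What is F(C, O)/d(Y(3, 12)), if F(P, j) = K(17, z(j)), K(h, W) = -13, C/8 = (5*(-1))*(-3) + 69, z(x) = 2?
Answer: 13/4464 ≈ 0.0029122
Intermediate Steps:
C = 672 (C = 8*((5*(-1))*(-3) + 69) = 8*(-5*(-3) + 69) = 8*(15 + 69) = 8*84 = 672)
F(P, j) = -13
d(U) = 6*U*(-74 + U) (d(U) = 3*((U + U)*(U - 74)) = 3*((2*U)*(-74 + U)) = 3*(2*U*(-74 + U)) = 6*U*(-74 + U))
F(C, O)/d(Y(3, 12)) = -13*1/(72*(-74 + 12)) = -13/(6*12*(-62)) = -13/(-4464) = -13*(-1/4464) = 13/4464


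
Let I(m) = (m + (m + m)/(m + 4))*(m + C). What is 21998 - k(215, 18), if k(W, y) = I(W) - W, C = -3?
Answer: -5208533/219 ≈ -23783.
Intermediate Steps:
I(m) = (-3 + m)*(m + 2*m/(4 + m)) (I(m) = (m + (m + m)/(m + 4))*(m - 3) = (m + (2*m)/(4 + m))*(-3 + m) = (m + 2*m/(4 + m))*(-3 + m) = (-3 + m)*(m + 2*m/(4 + m)))
k(W, y) = -W + W*(-18 + W**2 + 3*W)/(4 + W) (k(W, y) = W*(-18 + W**2 + 3*W)/(4 + W) - W = -W + W*(-18 + W**2 + 3*W)/(4 + W))
21998 - k(215, 18) = 21998 - 215*(-22 + 215**2 + 2*215)/(4 + 215) = 21998 - 215*(-22 + 46225 + 430)/219 = 21998 - 215*46633/219 = 21998 - 1*10026095/219 = 21998 - 10026095/219 = -5208533/219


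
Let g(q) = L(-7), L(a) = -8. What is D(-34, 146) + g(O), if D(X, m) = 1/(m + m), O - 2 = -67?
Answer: -2335/292 ≈ -7.9966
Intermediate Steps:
O = -65 (O = 2 - 67 = -65)
D(X, m) = 1/(2*m)
g(q) = -8
D(-34, 146) + g(O) = (1/2)/146 - 8 = (1/2)*(1/146) - 8 = 1/292 - 8 = -2335/292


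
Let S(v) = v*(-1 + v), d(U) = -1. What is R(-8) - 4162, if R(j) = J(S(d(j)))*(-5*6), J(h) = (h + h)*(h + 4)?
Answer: -4882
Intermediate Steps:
J(h) = 2*h*(4 + h) (J(h) = (2*h)*(4 + h) = 2*h*(4 + h))
R(j) = -720 (R(j) = (2*(-(-1 - 1))*(4 - (-1 - 1)))*(-5*6) = (2*(-1*(-2))*(4 - 1*(-2)))*(-30) = (2*2*(4 + 2))*(-30) = (2*2*6)*(-30) = 24*(-30) = -720)
R(-8) - 4162 = -720 - 4162 = -4882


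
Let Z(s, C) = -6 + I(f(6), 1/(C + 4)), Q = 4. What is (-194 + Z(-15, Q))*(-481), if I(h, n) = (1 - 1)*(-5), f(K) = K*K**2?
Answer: 96200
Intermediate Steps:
f(K) = K**3
I(h, n) = 0 (I(h, n) = 0*(-5) = 0)
Z(s, C) = -6 (Z(s, C) = -6 + 0 = -6)
(-194 + Z(-15, Q))*(-481) = (-194 - 6)*(-481) = -200*(-481) = 96200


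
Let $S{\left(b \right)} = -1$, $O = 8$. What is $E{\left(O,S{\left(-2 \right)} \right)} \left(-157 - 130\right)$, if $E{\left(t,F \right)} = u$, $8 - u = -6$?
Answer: $-4018$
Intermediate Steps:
$u = 14$ ($u = 8 - -6 = 8 + 6 = 14$)
$E{\left(t,F \right)} = 14$
$E{\left(O,S{\left(-2 \right)} \right)} \left(-157 - 130\right) = 14 \left(-157 - 130\right) = 14 \left(-287\right) = -4018$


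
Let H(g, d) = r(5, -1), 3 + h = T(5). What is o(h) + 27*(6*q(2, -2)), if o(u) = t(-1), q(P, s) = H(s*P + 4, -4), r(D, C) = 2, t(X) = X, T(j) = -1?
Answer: 323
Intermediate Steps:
h = -4 (h = -3 - 1 = -4)
H(g, d) = 2
q(P, s) = 2
o(u) = -1
o(h) + 27*(6*q(2, -2)) = -1 + 27*(6*2) = -1 + 27*12 = -1 + 324 = 323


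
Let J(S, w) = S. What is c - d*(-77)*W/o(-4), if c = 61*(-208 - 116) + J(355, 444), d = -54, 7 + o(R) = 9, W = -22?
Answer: 26329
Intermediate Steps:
o(R) = 2 (o(R) = -7 + 9 = 2)
c = -19409 (c = 61*(-208 - 116) + 355 = 61*(-324) + 355 = -19764 + 355 = -19409)
c - d*(-77)*W/o(-4) = -19409 - (-54*(-77))*(-22/2) = -19409 - 4158*(-22*1/2) = -19409 - 4158*(-11) = -19409 - 1*(-45738) = -19409 + 45738 = 26329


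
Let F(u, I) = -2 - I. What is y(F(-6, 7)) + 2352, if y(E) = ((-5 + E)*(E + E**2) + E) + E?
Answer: 1326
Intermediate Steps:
y(E) = 2*E + (-5 + E)*(E + E**2) (y(E) = (E + (-5 + E)*(E + E**2)) + E = 2*E + (-5 + E)*(E + E**2))
y(F(-6, 7)) + 2352 = (-2 - 1*7)*(-3 + (-2 - 1*7)**2 - 4*(-2 - 1*7)) + 2352 = (-2 - 7)*(-3 + (-2 - 7)**2 - 4*(-2 - 7)) + 2352 = -9*(-3 + (-9)**2 - 4*(-9)) + 2352 = -9*(-3 + 81 + 36) + 2352 = -9*114 + 2352 = -1026 + 2352 = 1326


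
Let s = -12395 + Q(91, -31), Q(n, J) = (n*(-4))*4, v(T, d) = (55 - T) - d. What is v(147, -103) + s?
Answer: -13840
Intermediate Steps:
v(T, d) = 55 - T - d
Q(n, J) = -16*n (Q(n, J) = -4*n*4 = -16*n)
s = -13851 (s = -12395 - 16*91 = -12395 - 1456 = -13851)
v(147, -103) + s = (55 - 1*147 - 1*(-103)) - 13851 = (55 - 147 + 103) - 13851 = 11 - 13851 = -13840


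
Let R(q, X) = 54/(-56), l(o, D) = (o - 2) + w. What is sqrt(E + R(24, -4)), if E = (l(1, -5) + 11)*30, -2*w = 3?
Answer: sqrt(49791)/14 ≈ 15.938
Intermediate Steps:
w = -3/2 (w = -1/2*3 = -3/2 ≈ -1.5000)
l(o, D) = -7/2 + o (l(o, D) = (o - 2) - 3/2 = (-2 + o) - 3/2 = -7/2 + o)
R(q, X) = -27/28 (R(q, X) = 54*(-1/56) = -27/28)
E = 255 (E = ((-7/2 + 1) + 11)*30 = (-5/2 + 11)*30 = (17/2)*30 = 255)
sqrt(E + R(24, -4)) = sqrt(255 - 27/28) = sqrt(7113/28) = sqrt(49791)/14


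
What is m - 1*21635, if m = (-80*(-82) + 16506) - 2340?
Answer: -909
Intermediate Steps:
m = 20726 (m = (6560 + 16506) - 2340 = 23066 - 2340 = 20726)
m - 1*21635 = 20726 - 1*21635 = 20726 - 21635 = -909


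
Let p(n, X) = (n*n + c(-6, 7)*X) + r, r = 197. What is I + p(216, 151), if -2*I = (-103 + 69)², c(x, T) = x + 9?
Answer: 46728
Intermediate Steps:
c(x, T) = 9 + x
p(n, X) = 197 + n² + 3*X (p(n, X) = (n*n + (9 - 6)*X) + 197 = (n² + 3*X) + 197 = 197 + n² + 3*X)
I = -578 (I = -(-103 + 69)²/2 = -½*(-34)² = -½*1156 = -578)
I + p(216, 151) = -578 + (197 + 216² + 3*151) = -578 + (197 + 46656 + 453) = -578 + 47306 = 46728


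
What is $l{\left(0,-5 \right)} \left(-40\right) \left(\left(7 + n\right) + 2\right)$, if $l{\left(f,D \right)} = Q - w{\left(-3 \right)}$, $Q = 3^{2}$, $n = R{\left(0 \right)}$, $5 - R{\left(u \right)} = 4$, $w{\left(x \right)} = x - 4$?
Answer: $-6400$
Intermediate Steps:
$w{\left(x \right)} = -4 + x$ ($w{\left(x \right)} = x - 4 = -4 + x$)
$R{\left(u \right)} = 1$ ($R{\left(u \right)} = 5 - 4 = 1$)
$n = 1$
$Q = 9$
$l{\left(f,D \right)} = 16$ ($l{\left(f,D \right)} = 9 - \left(-4 - 3\right) = 9 - -7 = 9 + 7 = 16$)
$l{\left(0,-5 \right)} \left(-40\right) \left(\left(7 + n\right) + 2\right) = 16 \left(-40\right) \left(\left(7 + 1\right) + 2\right) = - 640 \left(8 + 2\right) = \left(-640\right) 10 = -6400$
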